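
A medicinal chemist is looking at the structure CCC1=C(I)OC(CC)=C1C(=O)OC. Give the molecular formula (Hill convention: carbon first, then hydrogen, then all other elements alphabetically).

C10H13IO3

Walk through each heavy atom and fill implicit hydrogens from standard valence (C 4, N 3, O 2, S 2, halogen 1):
  atom 1: C, bond orders sum to 1 (valence 4) → 3 H
  atom 2: C, bond orders sum to 2 (valence 4) → 2 H
  atom 3: C, bond orders sum to 4 (valence 4) → 0 H
  atom 4: C, bond orders sum to 4 (valence 4) → 0 H
  atom 5: I (halogen, monovalent) → 0 H
  atom 6: O, bond orders sum to 2 (valence 2) → 0 H
  atom 7: C, bond orders sum to 4 (valence 4) → 0 H
  atom 8: C, bond orders sum to 2 (valence 4) → 2 H
  atom 9: C, bond orders sum to 1 (valence 4) → 3 H
  atom 10: C, bond orders sum to 4 (valence 4) → 0 H
  atom 11: C, bond orders sum to 4 (valence 4) → 0 H
  atom 12: O, bond orders sum to 2 (valence 2) → 0 H
  atom 13: O, bond orders sum to 2 (valence 2) → 0 H
  atom 14: C, bond orders sum to 1 (valence 4) → 3 H
Totals → C:10, H:13, I:1, O:3.
In Hill order: C10H13IO3.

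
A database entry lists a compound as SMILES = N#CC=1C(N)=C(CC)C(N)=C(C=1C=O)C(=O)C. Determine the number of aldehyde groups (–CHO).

The aldehyde motif appears at heavy-atom position 13 in the SMILES.
Other groups present: 1 ketone, 1 nitrile, 2 primary amine.
Aldehyde count: 1.

1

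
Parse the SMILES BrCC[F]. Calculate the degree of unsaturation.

Molecular formula: C2H4BrF.
DoU = (2C + 2 + N − H − X) / 2, where X is the halogen count and O/S are ignored.
    = (2·2 + 2 + 0 − 4 − 2) / 2 = 0 / 2 = 0.

0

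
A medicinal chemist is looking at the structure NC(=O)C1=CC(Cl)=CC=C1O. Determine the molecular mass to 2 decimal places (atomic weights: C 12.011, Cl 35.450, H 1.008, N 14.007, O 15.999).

171.58 g/mol

First, the molecular formula is C7H6ClNO2 (counting implicit H from valence).
  C: 7 × 12.011 = 84.077
  Cl: 1 × 35.450 = 35.450
  H: 6 × 1.008 = 6.048
  N: 1 × 14.007 = 14.007
  O: 2 × 15.999 = 31.998
Sum: 7×12.011 + 1×35.450 + 6×1.008 + 1×14.007 + 2×15.999 = 171.580 → 171.58 g/mol.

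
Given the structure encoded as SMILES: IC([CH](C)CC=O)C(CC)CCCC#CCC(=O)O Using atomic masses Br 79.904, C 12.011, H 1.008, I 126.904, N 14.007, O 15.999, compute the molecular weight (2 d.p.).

378.25 g/mol

First, the molecular formula is C15H23IO3 (counting implicit H from valence).
  C: 15 × 12.011 = 180.165
  H: 23 × 1.008 = 23.184
  I: 1 × 126.904 = 126.904
  O: 3 × 15.999 = 47.997
Sum: 15×12.011 + 23×1.008 + 1×126.904 + 3×15.999 = 378.250 → 378.25 g/mol.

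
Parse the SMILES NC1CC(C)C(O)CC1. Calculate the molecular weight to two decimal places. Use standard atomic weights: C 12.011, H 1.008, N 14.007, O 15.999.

129.20 g/mol

First, the molecular formula is C7H15NO (counting implicit H from valence).
  C: 7 × 12.011 = 84.077
  H: 15 × 1.008 = 15.120
  N: 1 × 14.007 = 14.007
  O: 1 × 15.999 = 15.999
Sum: 7×12.011 + 15×1.008 + 1×14.007 + 1×15.999 = 129.203 → 129.20 g/mol.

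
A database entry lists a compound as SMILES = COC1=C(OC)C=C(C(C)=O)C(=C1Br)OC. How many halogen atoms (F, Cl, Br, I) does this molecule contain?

1

Halogen atoms appear at heavy-atom position 14 (1×Br).
Other groups present: 3 ether, 1 ketone.
Halogen count: 1.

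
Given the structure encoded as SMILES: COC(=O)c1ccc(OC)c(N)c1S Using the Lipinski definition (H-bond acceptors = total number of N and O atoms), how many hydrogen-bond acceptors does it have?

4

N atoms: 1; O atoms: 3.
Lipinski HBA = 1 + 3 = 4.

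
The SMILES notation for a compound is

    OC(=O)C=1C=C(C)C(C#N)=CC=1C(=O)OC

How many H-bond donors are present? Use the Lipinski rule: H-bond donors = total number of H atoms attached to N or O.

1

Donors: find every N or O and count the H atoms it carries.
  atom 1 (O): bond orders sum to 1 → 1 H
  atom 3 (O): bond orders sum to 2 → 0 H
  atom 10 (N): bond orders sum to 3 → 0 H
  atom 14 (O): bond orders sum to 2 → 0 H
  atom 15 (O): bond orders sum to 2 → 0 H
Lipinski HBD = 1.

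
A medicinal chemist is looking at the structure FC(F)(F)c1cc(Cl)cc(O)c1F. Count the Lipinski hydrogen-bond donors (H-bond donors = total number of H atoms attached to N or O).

Donors: find every N or O and count the H atoms it carries.
  atom 11 (O): bond orders sum to 1 → 1 H
Lipinski HBD = 1.

1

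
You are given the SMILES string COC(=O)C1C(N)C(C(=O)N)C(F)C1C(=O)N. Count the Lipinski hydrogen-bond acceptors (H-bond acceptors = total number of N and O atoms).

N atoms: 3; O atoms: 4.
Lipinski HBA = 3 + 4 = 7.

7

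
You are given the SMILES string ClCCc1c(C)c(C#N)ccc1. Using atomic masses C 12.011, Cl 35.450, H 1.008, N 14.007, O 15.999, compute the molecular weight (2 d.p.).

First, the molecular formula is C10H10ClN (counting implicit H from valence).
  C: 10 × 12.011 = 120.110
  Cl: 1 × 35.450 = 35.450
  H: 10 × 1.008 = 10.080
  N: 1 × 14.007 = 14.007
Sum: 10×12.011 + 1×35.450 + 10×1.008 + 1×14.007 = 179.647 → 179.65 g/mol.

179.65 g/mol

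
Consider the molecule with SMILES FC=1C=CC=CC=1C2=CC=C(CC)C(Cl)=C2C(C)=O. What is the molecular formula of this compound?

C16H14ClFO

Walk through each heavy atom and fill implicit hydrogens from standard valence (C 4, N 3, O 2, S 2, halogen 1):
  atom 1: F (halogen, monovalent) → 0 H
  atom 2: C, bond orders sum to 4 (valence 4) → 0 H
  atom 3: C, bond orders sum to 3 (valence 4) → 1 H
  atom 4: C, bond orders sum to 3 (valence 4) → 1 H
  atom 5: C, bond orders sum to 3 (valence 4) → 1 H
  atom 6: C, bond orders sum to 3 (valence 4) → 1 H
  atom 7: C, bond orders sum to 4 (valence 4) → 0 H
  atom 8: C, bond orders sum to 4 (valence 4) → 0 H
  atom 9: C, bond orders sum to 3 (valence 4) → 1 H
  atom 10: C, bond orders sum to 3 (valence 4) → 1 H
  atom 11: C, bond orders sum to 4 (valence 4) → 0 H
  atom 12: C, bond orders sum to 2 (valence 4) → 2 H
  atom 13: C, bond orders sum to 1 (valence 4) → 3 H
  atom 14: C, bond orders sum to 4 (valence 4) → 0 H
  atom 15: Cl (halogen, monovalent) → 0 H
  atom 16: C, bond orders sum to 4 (valence 4) → 0 H
  atom 17: C, bond orders sum to 4 (valence 4) → 0 H
  atom 18: C, bond orders sum to 1 (valence 4) → 3 H
  atom 19: O, bond orders sum to 2 (valence 2) → 0 H
Totals → C:16, H:14, Cl:1, F:1, O:1.
In Hill order: C16H14ClFO.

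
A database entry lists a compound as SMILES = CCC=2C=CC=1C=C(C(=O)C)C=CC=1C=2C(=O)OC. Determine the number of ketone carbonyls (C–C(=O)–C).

1

The ketone motif appears at heavy-atom position 9 in the SMILES.
Other groups present: 1 ester.
Ketone count: 1.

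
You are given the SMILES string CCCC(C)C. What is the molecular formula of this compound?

Walk through each heavy atom and fill implicit hydrogens from standard valence (C 4, N 3, O 2, S 2, halogen 1):
  atom 1: C, bond orders sum to 1 (valence 4) → 3 H
  atom 2: C, bond orders sum to 2 (valence 4) → 2 H
  atom 3: C, bond orders sum to 2 (valence 4) → 2 H
  atom 4: C, bond orders sum to 3 (valence 4) → 1 H
  atom 5: C, bond orders sum to 1 (valence 4) → 3 H
  atom 6: C, bond orders sum to 1 (valence 4) → 3 H
Totals → C:6, H:14.
In Hill order: C6H14.

C6H14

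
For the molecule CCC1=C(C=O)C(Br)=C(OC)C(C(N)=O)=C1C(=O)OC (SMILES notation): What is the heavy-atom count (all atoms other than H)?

Every atom symbol written in the SMILES (organic subset) is one heavy atom; implicit H are not written.
Heavy atoms by element → Br:1, C:13, N:1, O:5.
Total: 20.

20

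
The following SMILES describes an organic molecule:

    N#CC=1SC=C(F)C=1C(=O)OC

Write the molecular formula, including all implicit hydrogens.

Walk through each heavy atom and fill implicit hydrogens from standard valence (C 4, N 3, O 2, S 2, halogen 1):
  atom 1: N, bond orders sum to 3 (valence 3) → 0 H
  atom 2: C, bond orders sum to 4 (valence 4) → 0 H
  atom 3: C, bond orders sum to 4 (valence 4) → 0 H
  atom 4: S, bond orders sum to 2 (valence 2) → 0 H
  atom 5: C, bond orders sum to 3 (valence 4) → 1 H
  atom 6: C, bond orders sum to 4 (valence 4) → 0 H
  atom 7: F (halogen, monovalent) → 0 H
  atom 8: C, bond orders sum to 4 (valence 4) → 0 H
  atom 9: C, bond orders sum to 4 (valence 4) → 0 H
  atom 10: O, bond orders sum to 2 (valence 2) → 0 H
  atom 11: O, bond orders sum to 2 (valence 2) → 0 H
  atom 12: C, bond orders sum to 1 (valence 4) → 3 H
Totals → C:7, H:4, F:1, N:1, O:2, S:1.
In Hill order: C7H4FNO2S.

C7H4FNO2S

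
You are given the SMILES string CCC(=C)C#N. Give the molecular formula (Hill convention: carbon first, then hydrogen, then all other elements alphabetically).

C5H7N

Walk through each heavy atom and fill implicit hydrogens from standard valence (C 4, N 3, O 2, S 2, halogen 1):
  atom 1: C, bond orders sum to 1 (valence 4) → 3 H
  atom 2: C, bond orders sum to 2 (valence 4) → 2 H
  atom 3: C, bond orders sum to 4 (valence 4) → 0 H
  atom 4: C, bond orders sum to 2 (valence 4) → 2 H
  atom 5: C, bond orders sum to 4 (valence 4) → 0 H
  atom 6: N, bond orders sum to 3 (valence 3) → 0 H
Totals → C:5, H:7, N:1.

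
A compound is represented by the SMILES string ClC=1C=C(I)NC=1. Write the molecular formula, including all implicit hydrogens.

Walk through each heavy atom and fill implicit hydrogens from standard valence (C 4, N 3, O 2, S 2, halogen 1):
  atom 1: Cl (halogen, monovalent) → 0 H
  atom 2: C, bond orders sum to 4 (valence 4) → 0 H
  atom 3: C, bond orders sum to 3 (valence 4) → 1 H
  atom 4: C, bond orders sum to 4 (valence 4) → 0 H
  atom 5: I (halogen, monovalent) → 0 H
  atom 6: N, bond orders sum to 2 (valence 3) → 1 H
  atom 7: C, bond orders sum to 3 (valence 4) → 1 H
Totals → C:4, H:3, Cl:1, I:1, N:1.
In Hill order: C4H3ClIN.

C4H3ClIN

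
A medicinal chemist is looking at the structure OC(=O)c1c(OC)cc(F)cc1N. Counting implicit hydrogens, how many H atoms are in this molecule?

8

Walk through each heavy atom and fill implicit hydrogens from standard valence (C 4, N 3, O 2, S 2, halogen 1); for lowercase aromatic atoms, an aromatic c carries 1 H when it has two neighbours and 0 H with three, and aromatic n carries 0 H:
  atom 1: O, bond orders sum to 1 (valence 2) → 1 H
  atom 2: C, bond orders sum to 4 (valence 4) → 0 H
  atom 3: O, bond orders sum to 2 (valence 2) → 0 H
  atom 4: aromatic c, 3 neighbours → 0 H
  atom 5: aromatic c, 3 neighbours → 0 H
  atom 6: O, bond orders sum to 2 (valence 2) → 0 H
  atom 7: C, bond orders sum to 1 (valence 4) → 3 H
  atom 8: aromatic c, 2 neighbours → 1 H
  atom 9: aromatic c, 3 neighbours → 0 H
  atom 10: F (halogen, monovalent) → 0 H
  atom 11: aromatic c, 2 neighbours → 1 H
  atom 12: aromatic c, 3 neighbours → 0 H
  atom 13: N, bond orders sum to 1 (valence 3) → 2 H
Total hydrogens: 8.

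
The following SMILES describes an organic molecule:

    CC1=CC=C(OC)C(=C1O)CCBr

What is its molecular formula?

Walk through each heavy atom and fill implicit hydrogens from standard valence (C 4, N 3, O 2, S 2, halogen 1):
  atom 1: C, bond orders sum to 1 (valence 4) → 3 H
  atom 2: C, bond orders sum to 4 (valence 4) → 0 H
  atom 3: C, bond orders sum to 3 (valence 4) → 1 H
  atom 4: C, bond orders sum to 3 (valence 4) → 1 H
  atom 5: C, bond orders sum to 4 (valence 4) → 0 H
  atom 6: O, bond orders sum to 2 (valence 2) → 0 H
  atom 7: C, bond orders sum to 1 (valence 4) → 3 H
  atom 8: C, bond orders sum to 4 (valence 4) → 0 H
  atom 9: C, bond orders sum to 4 (valence 4) → 0 H
  atom 10: O, bond orders sum to 1 (valence 2) → 1 H
  atom 11: C, bond orders sum to 2 (valence 4) → 2 H
  atom 12: C, bond orders sum to 2 (valence 4) → 2 H
  atom 13: Br (halogen, monovalent) → 0 H
Totals → C:10, H:13, Br:1, O:2.

C10H13BrO2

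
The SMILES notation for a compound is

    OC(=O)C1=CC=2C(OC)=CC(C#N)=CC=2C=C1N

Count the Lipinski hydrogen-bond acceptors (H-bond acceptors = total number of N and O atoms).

N atoms: 2; O atoms: 3.
Lipinski HBA = 2 + 3 = 5.

5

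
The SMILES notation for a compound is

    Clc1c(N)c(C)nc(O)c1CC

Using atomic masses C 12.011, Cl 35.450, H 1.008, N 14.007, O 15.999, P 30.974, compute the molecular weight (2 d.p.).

186.64 g/mol

First, the molecular formula is C8H11ClN2O (counting implicit H from valence).
  C: 8 × 12.011 = 96.088
  Cl: 1 × 35.450 = 35.450
  H: 11 × 1.008 = 11.088
  N: 2 × 14.007 = 28.014
  O: 1 × 15.999 = 15.999
Sum: 8×12.011 + 1×35.450 + 11×1.008 + 2×14.007 + 1×15.999 = 186.639 → 186.64 g/mol.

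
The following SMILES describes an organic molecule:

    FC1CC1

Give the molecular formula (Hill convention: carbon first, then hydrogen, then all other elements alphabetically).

C3H5F

Walk through each heavy atom and fill implicit hydrogens from standard valence (C 4, N 3, O 2, S 2, halogen 1):
  atom 1: F (halogen, monovalent) → 0 H
  atom 2: C, bond orders sum to 3 (valence 4) → 1 H
  atom 3: C, bond orders sum to 2 (valence 4) → 2 H
  atom 4: C, bond orders sum to 2 (valence 4) → 2 H
Totals → C:3, H:5, F:1.
In Hill order: C3H5F.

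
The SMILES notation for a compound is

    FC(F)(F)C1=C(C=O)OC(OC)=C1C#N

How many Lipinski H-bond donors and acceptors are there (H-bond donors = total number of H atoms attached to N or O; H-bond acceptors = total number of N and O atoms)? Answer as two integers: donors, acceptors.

Donors: find every N or O and count the H atoms it carries.
  atom 8 (O): bond orders sum to 2 → 0 H
  atom 9 (O): bond orders sum to 2 → 0 H
  atom 11 (O): bond orders sum to 2 → 0 H
  atom 15 (N): bond orders sum to 3 → 0 H
Lipinski HBD = 0.
Acceptors: N atoms = 1, O atoms = 3 → HBA = 4.

0, 4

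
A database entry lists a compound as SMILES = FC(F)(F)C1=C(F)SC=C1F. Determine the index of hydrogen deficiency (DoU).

3

Degree of unsaturation = (number of rings) + (number of π bonds).
Ring closures in the SMILES: 1.
π bonds: 2 double bonds (each 1 DoU) → 2 DoU from unsaturation.
Total DoU = 1 + 2 = 3.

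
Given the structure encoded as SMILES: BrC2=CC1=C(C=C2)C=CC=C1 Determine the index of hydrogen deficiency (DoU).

7

Degree of unsaturation = (number of rings) + (number of π bonds).
Ring closures in the SMILES: 2.
π bonds: 5 double bonds (each 1 DoU) → 5 DoU from unsaturation.
Total DoU = 2 + 5 = 7.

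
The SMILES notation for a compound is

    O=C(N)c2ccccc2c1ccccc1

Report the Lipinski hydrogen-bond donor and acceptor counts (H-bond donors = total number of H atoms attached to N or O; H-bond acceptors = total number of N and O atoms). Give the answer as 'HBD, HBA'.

Donors: find every N or O and count the H atoms it carries.
  atom 1 (O): bond orders sum to 2 → 0 H
  atom 3 (N): bond orders sum to 1 → 2 H
Lipinski HBD = 2.
Acceptors: N atoms = 1, O atoms = 1 → HBA = 2.

2, 2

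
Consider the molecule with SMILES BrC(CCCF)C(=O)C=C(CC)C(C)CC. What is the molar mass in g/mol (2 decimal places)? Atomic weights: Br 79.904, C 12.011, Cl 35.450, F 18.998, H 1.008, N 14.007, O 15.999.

293.22 g/mol

First, the molecular formula is C13H22BrFO (counting implicit H from valence).
  Br: 1 × 79.904 = 79.904
  C: 13 × 12.011 = 156.143
  F: 1 × 18.998 = 18.998
  H: 22 × 1.008 = 22.176
  O: 1 × 15.999 = 15.999
Sum: 1×79.904 + 13×12.011 + 1×18.998 + 22×1.008 + 1×15.999 = 293.220 → 293.22 g/mol.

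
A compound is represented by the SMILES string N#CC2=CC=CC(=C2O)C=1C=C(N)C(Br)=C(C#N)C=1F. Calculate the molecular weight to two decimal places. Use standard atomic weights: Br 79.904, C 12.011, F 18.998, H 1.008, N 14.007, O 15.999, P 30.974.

First, the molecular formula is C14H7BrFN3O (counting implicit H from valence).
  Br: 1 × 79.904 = 79.904
  C: 14 × 12.011 = 168.154
  F: 1 × 18.998 = 18.998
  H: 7 × 1.008 = 7.056
  N: 3 × 14.007 = 42.021
  O: 1 × 15.999 = 15.999
Sum: 1×79.904 + 14×12.011 + 1×18.998 + 7×1.008 + 3×14.007 + 1×15.999 = 332.132 → 332.13 g/mol.

332.13 g/mol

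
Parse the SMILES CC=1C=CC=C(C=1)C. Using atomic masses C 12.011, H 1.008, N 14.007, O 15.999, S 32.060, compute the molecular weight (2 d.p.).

First, the molecular formula is C8H10 (counting implicit H from valence).
  C: 8 × 12.011 = 96.088
  H: 10 × 1.008 = 10.080
Sum: 8×12.011 + 10×1.008 = 106.168 → 106.17 g/mol.

106.17 g/mol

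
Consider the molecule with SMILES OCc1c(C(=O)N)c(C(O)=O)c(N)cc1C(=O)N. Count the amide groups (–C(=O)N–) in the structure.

2

The amide motif appears at heavy-atom positions 5, 16 in the SMILES.
Other groups present: 1 carboxylic acid, 1 hydroxyl, 1 primary amine.
Amide count: 2.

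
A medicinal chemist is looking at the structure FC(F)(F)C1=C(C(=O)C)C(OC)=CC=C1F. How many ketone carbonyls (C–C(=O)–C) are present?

1

The ketone motif appears at heavy-atom position 7 in the SMILES.
Other groups present: 1 ether.
Ketone count: 1.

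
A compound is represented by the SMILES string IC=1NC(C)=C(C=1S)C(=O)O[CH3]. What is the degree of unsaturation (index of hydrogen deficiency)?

Degree of unsaturation = (number of rings) + (number of π bonds).
Ring closures in the SMILES: 1.
π bonds: 3 double bonds (each 1 DoU) → 3 DoU from unsaturation.
Total DoU = 1 + 3 = 4.

4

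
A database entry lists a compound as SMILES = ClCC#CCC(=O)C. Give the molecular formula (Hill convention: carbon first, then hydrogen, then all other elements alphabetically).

C6H7ClO

Walk through each heavy atom and fill implicit hydrogens from standard valence (C 4, N 3, O 2, S 2, halogen 1):
  atom 1: Cl (halogen, monovalent) → 0 H
  atom 2: C, bond orders sum to 2 (valence 4) → 2 H
  atom 3: C, bond orders sum to 4 (valence 4) → 0 H
  atom 4: C, bond orders sum to 4 (valence 4) → 0 H
  atom 5: C, bond orders sum to 2 (valence 4) → 2 H
  atom 6: C, bond orders sum to 4 (valence 4) → 0 H
  atom 7: O, bond orders sum to 2 (valence 2) → 0 H
  atom 8: C, bond orders sum to 1 (valence 4) → 3 H
Totals → C:6, H:7, Cl:1, O:1.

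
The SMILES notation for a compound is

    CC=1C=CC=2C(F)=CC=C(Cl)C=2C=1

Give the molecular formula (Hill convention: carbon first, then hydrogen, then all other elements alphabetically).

Walk through each heavy atom and fill implicit hydrogens from standard valence (C 4, N 3, O 2, S 2, halogen 1):
  atom 1: C, bond orders sum to 1 (valence 4) → 3 H
  atom 2: C, bond orders sum to 4 (valence 4) → 0 H
  atom 3: C, bond orders sum to 3 (valence 4) → 1 H
  atom 4: C, bond orders sum to 3 (valence 4) → 1 H
  atom 5: C, bond orders sum to 4 (valence 4) → 0 H
  atom 6: C, bond orders sum to 4 (valence 4) → 0 H
  atom 7: F (halogen, monovalent) → 0 H
  atom 8: C, bond orders sum to 3 (valence 4) → 1 H
  atom 9: C, bond orders sum to 3 (valence 4) → 1 H
  atom 10: C, bond orders sum to 4 (valence 4) → 0 H
  atom 11: Cl (halogen, monovalent) → 0 H
  atom 12: C, bond orders sum to 4 (valence 4) → 0 H
  atom 13: C, bond orders sum to 3 (valence 4) → 1 H
Totals → C:11, H:8, Cl:1, F:1.
In Hill order: C11H8ClF.

C11H8ClF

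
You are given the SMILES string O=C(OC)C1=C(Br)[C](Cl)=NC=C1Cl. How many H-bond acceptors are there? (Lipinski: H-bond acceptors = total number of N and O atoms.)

3

N atoms: 1; O atoms: 2.
Lipinski HBA = 1 + 2 = 3.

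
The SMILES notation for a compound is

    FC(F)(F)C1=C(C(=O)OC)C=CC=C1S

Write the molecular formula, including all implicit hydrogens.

C9H7F3O2S

Walk through each heavy atom and fill implicit hydrogens from standard valence (C 4, N 3, O 2, S 2, halogen 1):
  atom 1: F (halogen, monovalent) → 0 H
  atom 2: C, bond orders sum to 4 (valence 4) → 0 H
  atom 3: F (halogen, monovalent) → 0 H
  atom 4: F (halogen, monovalent) → 0 H
  atom 5: C, bond orders sum to 4 (valence 4) → 0 H
  atom 6: C, bond orders sum to 4 (valence 4) → 0 H
  atom 7: C, bond orders sum to 4 (valence 4) → 0 H
  atom 8: O, bond orders sum to 2 (valence 2) → 0 H
  atom 9: O, bond orders sum to 2 (valence 2) → 0 H
  atom 10: C, bond orders sum to 1 (valence 4) → 3 H
  atom 11: C, bond orders sum to 3 (valence 4) → 1 H
  atom 12: C, bond orders sum to 3 (valence 4) → 1 H
  atom 13: C, bond orders sum to 3 (valence 4) → 1 H
  atom 14: C, bond orders sum to 4 (valence 4) → 0 H
  atom 15: S, bond orders sum to 1 (valence 2) → 1 H
Totals → C:9, H:7, F:3, O:2, S:1.
In Hill order: C9H7F3O2S.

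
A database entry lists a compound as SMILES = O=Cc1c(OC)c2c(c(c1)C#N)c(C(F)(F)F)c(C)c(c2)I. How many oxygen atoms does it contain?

Scan the SMILES for O atoms (remember two-letter symbols like Cl and Br are single atoms).
Oxygen count: 2.

2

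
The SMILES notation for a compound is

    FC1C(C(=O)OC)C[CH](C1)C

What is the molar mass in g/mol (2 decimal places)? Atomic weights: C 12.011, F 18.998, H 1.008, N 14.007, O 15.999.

160.19 g/mol

First, the molecular formula is C8H13FO2 (counting implicit H from valence).
  C: 8 × 12.011 = 96.088
  F: 1 × 18.998 = 18.998
  H: 13 × 1.008 = 13.104
  O: 2 × 15.999 = 31.998
Sum: 8×12.011 + 1×18.998 + 13×1.008 + 2×15.999 = 160.188 → 160.19 g/mol.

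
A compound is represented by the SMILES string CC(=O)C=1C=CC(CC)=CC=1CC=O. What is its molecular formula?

C12H14O2

Walk through each heavy atom and fill implicit hydrogens from standard valence (C 4, N 3, O 2, S 2, halogen 1):
  atom 1: C, bond orders sum to 1 (valence 4) → 3 H
  atom 2: C, bond orders sum to 4 (valence 4) → 0 H
  atom 3: O, bond orders sum to 2 (valence 2) → 0 H
  atom 4: C, bond orders sum to 4 (valence 4) → 0 H
  atom 5: C, bond orders sum to 3 (valence 4) → 1 H
  atom 6: C, bond orders sum to 3 (valence 4) → 1 H
  atom 7: C, bond orders sum to 4 (valence 4) → 0 H
  atom 8: C, bond orders sum to 2 (valence 4) → 2 H
  atom 9: C, bond orders sum to 1 (valence 4) → 3 H
  atom 10: C, bond orders sum to 3 (valence 4) → 1 H
  atom 11: C, bond orders sum to 4 (valence 4) → 0 H
  atom 12: C, bond orders sum to 2 (valence 4) → 2 H
  atom 13: C, bond orders sum to 3 (valence 4) → 1 H
  atom 14: O, bond orders sum to 2 (valence 2) → 0 H
Totals → C:12, H:14, O:2.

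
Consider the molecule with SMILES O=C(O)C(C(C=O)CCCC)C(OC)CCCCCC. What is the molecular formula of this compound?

C16H30O4

Walk through each heavy atom and fill implicit hydrogens from standard valence (C 4, N 3, O 2, S 2, halogen 1):
  atom 1: O, bond orders sum to 2 (valence 2) → 0 H
  atom 2: C, bond orders sum to 4 (valence 4) → 0 H
  atom 3: O, bond orders sum to 1 (valence 2) → 1 H
  atom 4: C, bond orders sum to 3 (valence 4) → 1 H
  atom 5: C, bond orders sum to 3 (valence 4) → 1 H
  atom 6: C, bond orders sum to 3 (valence 4) → 1 H
  atom 7: O, bond orders sum to 2 (valence 2) → 0 H
  atom 8: C, bond orders sum to 2 (valence 4) → 2 H
  atom 9: C, bond orders sum to 2 (valence 4) → 2 H
  atom 10: C, bond orders sum to 2 (valence 4) → 2 H
  atom 11: C, bond orders sum to 1 (valence 4) → 3 H
  atom 12: C, bond orders sum to 3 (valence 4) → 1 H
  atom 13: O, bond orders sum to 2 (valence 2) → 0 H
  atom 14: C, bond orders sum to 1 (valence 4) → 3 H
  atom 15: C, bond orders sum to 2 (valence 4) → 2 H
  atom 16: C, bond orders sum to 2 (valence 4) → 2 H
  atom 17: C, bond orders sum to 2 (valence 4) → 2 H
  atom 18: C, bond orders sum to 2 (valence 4) → 2 H
  atom 19: C, bond orders sum to 2 (valence 4) → 2 H
  atom 20: C, bond orders sum to 1 (valence 4) → 3 H
Totals → C:16, H:30, O:4.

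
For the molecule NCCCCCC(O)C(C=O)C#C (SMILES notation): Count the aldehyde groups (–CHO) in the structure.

1

The aldehyde motif appears at heavy-atom position 10 in the SMILES.
Other groups present: 1 alkyne, 1 hydroxyl, 1 primary amine.
Aldehyde count: 1.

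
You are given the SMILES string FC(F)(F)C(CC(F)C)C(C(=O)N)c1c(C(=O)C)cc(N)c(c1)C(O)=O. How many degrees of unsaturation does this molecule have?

7

Molecular formula: C16H18F4N2O4.
DoU = (2C + 2 + N − H − X) / 2, where X is the halogen count and O/S are ignored.
    = (2·16 + 2 + 2 − 18 − 4) / 2 = 14 / 2 = 7.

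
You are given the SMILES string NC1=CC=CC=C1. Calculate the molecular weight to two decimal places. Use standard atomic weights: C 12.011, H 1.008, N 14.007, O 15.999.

First, the molecular formula is C6H7N (counting implicit H from valence).
  C: 6 × 12.011 = 72.066
  H: 7 × 1.008 = 7.056
  N: 1 × 14.007 = 14.007
Sum: 6×12.011 + 7×1.008 + 1×14.007 = 93.129 → 93.13 g/mol.

93.13 g/mol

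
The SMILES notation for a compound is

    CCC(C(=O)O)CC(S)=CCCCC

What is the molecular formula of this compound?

Walk through each heavy atom and fill implicit hydrogens from standard valence (C 4, N 3, O 2, S 2, halogen 1):
  atom 1: C, bond orders sum to 1 (valence 4) → 3 H
  atom 2: C, bond orders sum to 2 (valence 4) → 2 H
  atom 3: C, bond orders sum to 3 (valence 4) → 1 H
  atom 4: C, bond orders sum to 4 (valence 4) → 0 H
  atom 5: O, bond orders sum to 2 (valence 2) → 0 H
  atom 6: O, bond orders sum to 1 (valence 2) → 1 H
  atom 7: C, bond orders sum to 2 (valence 4) → 2 H
  atom 8: C, bond orders sum to 4 (valence 4) → 0 H
  atom 9: S, bond orders sum to 1 (valence 2) → 1 H
  atom 10: C, bond orders sum to 3 (valence 4) → 1 H
  atom 11: C, bond orders sum to 2 (valence 4) → 2 H
  atom 12: C, bond orders sum to 2 (valence 4) → 2 H
  atom 13: C, bond orders sum to 2 (valence 4) → 2 H
  atom 14: C, bond orders sum to 1 (valence 4) → 3 H
Totals → C:11, H:20, O:2, S:1.
In Hill order: C11H20O2S.

C11H20O2S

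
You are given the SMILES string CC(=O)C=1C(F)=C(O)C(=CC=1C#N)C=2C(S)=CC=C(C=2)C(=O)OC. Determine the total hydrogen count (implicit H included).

12

Walk through each heavy atom and fill implicit hydrogens from standard valence (C 4, N 3, O 2, S 2, halogen 1):
  atom 1: C, bond orders sum to 1 (valence 4) → 3 H
  atom 2: C, bond orders sum to 4 (valence 4) → 0 H
  atom 3: O, bond orders sum to 2 (valence 2) → 0 H
  atom 4: C, bond orders sum to 4 (valence 4) → 0 H
  atom 5: C, bond orders sum to 4 (valence 4) → 0 H
  atom 6: F (halogen, monovalent) → 0 H
  atom 7: C, bond orders sum to 4 (valence 4) → 0 H
  atom 8: O, bond orders sum to 1 (valence 2) → 1 H
  atom 9: C, bond orders sum to 4 (valence 4) → 0 H
  atom 10: C, bond orders sum to 3 (valence 4) → 1 H
  atom 11: C, bond orders sum to 4 (valence 4) → 0 H
  atom 12: C, bond orders sum to 4 (valence 4) → 0 H
  atom 13: N, bond orders sum to 3 (valence 3) → 0 H
  atom 14: C, bond orders sum to 4 (valence 4) → 0 H
  atom 15: C, bond orders sum to 4 (valence 4) → 0 H
  atom 16: S, bond orders sum to 1 (valence 2) → 1 H
  atom 17: C, bond orders sum to 3 (valence 4) → 1 H
  atom 18: C, bond orders sum to 3 (valence 4) → 1 H
  atom 19: C, bond orders sum to 4 (valence 4) → 0 H
  atom 20: C, bond orders sum to 3 (valence 4) → 1 H
  atom 21: C, bond orders sum to 4 (valence 4) → 0 H
  atom 22: O, bond orders sum to 2 (valence 2) → 0 H
  atom 23: O, bond orders sum to 2 (valence 2) → 0 H
  atom 24: C, bond orders sum to 1 (valence 4) → 3 H
Total hydrogens: 12.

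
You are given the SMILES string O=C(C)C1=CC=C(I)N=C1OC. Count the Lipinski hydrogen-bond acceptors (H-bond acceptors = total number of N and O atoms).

N atoms: 1; O atoms: 2.
Lipinski HBA = 1 + 2 = 3.

3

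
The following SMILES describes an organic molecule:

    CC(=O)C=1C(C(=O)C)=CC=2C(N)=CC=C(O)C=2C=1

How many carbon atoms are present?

Count every carbon token in the SMILES (each C, including those in ring-closure positions and inside branches).
Carbon count: 14.

14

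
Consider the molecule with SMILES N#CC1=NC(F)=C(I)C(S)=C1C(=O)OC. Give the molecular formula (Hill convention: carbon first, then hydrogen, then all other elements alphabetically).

C8H4FIN2O2S

Walk through each heavy atom and fill implicit hydrogens from standard valence (C 4, N 3, O 2, S 2, halogen 1):
  atom 1: N, bond orders sum to 3 (valence 3) → 0 H
  atom 2: C, bond orders sum to 4 (valence 4) → 0 H
  atom 3: C, bond orders sum to 4 (valence 4) → 0 H
  atom 4: N, bond orders sum to 3 (valence 3) → 0 H
  atom 5: C, bond orders sum to 4 (valence 4) → 0 H
  atom 6: F (halogen, monovalent) → 0 H
  atom 7: C, bond orders sum to 4 (valence 4) → 0 H
  atom 8: I (halogen, monovalent) → 0 H
  atom 9: C, bond orders sum to 4 (valence 4) → 0 H
  atom 10: S, bond orders sum to 1 (valence 2) → 1 H
  atom 11: C, bond orders sum to 4 (valence 4) → 0 H
  atom 12: C, bond orders sum to 4 (valence 4) → 0 H
  atom 13: O, bond orders sum to 2 (valence 2) → 0 H
  atom 14: O, bond orders sum to 2 (valence 2) → 0 H
  atom 15: C, bond orders sum to 1 (valence 4) → 3 H
Totals → C:8, H:4, F:1, I:1, N:2, O:2, S:1.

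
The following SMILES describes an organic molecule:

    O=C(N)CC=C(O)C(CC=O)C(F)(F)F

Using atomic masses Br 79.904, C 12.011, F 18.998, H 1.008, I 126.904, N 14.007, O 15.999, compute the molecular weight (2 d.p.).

First, the molecular formula is C8H10F3NO3 (counting implicit H from valence).
  C: 8 × 12.011 = 96.088
  F: 3 × 18.998 = 56.994
  H: 10 × 1.008 = 10.080
  N: 1 × 14.007 = 14.007
  O: 3 × 15.999 = 47.997
Sum: 8×12.011 + 3×18.998 + 10×1.008 + 1×14.007 + 3×15.999 = 225.166 → 225.17 g/mol.

225.17 g/mol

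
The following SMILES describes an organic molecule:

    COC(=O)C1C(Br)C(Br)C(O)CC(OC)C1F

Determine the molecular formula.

Walk through each heavy atom and fill implicit hydrogens from standard valence (C 4, N 3, O 2, S 2, halogen 1):
  atom 1: C, bond orders sum to 1 (valence 4) → 3 H
  atom 2: O, bond orders sum to 2 (valence 2) → 0 H
  atom 3: C, bond orders sum to 4 (valence 4) → 0 H
  atom 4: O, bond orders sum to 2 (valence 2) → 0 H
  atom 5: C, bond orders sum to 3 (valence 4) → 1 H
  atom 6: C, bond orders sum to 3 (valence 4) → 1 H
  atom 7: Br (halogen, monovalent) → 0 H
  atom 8: C, bond orders sum to 3 (valence 4) → 1 H
  atom 9: Br (halogen, monovalent) → 0 H
  atom 10: C, bond orders sum to 3 (valence 4) → 1 H
  atom 11: O, bond orders sum to 1 (valence 2) → 1 H
  atom 12: C, bond orders sum to 2 (valence 4) → 2 H
  atom 13: C, bond orders sum to 3 (valence 4) → 1 H
  atom 14: O, bond orders sum to 2 (valence 2) → 0 H
  atom 15: C, bond orders sum to 1 (valence 4) → 3 H
  atom 16: C, bond orders sum to 3 (valence 4) → 1 H
  atom 17: F (halogen, monovalent) → 0 H
Totals → C:10, H:15, Br:2, F:1, O:4.

C10H15Br2FO4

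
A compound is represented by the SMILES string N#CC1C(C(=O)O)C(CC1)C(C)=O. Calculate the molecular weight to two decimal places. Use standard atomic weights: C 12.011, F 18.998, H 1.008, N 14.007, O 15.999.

181.19 g/mol

First, the molecular formula is C9H11NO3 (counting implicit H from valence).
  C: 9 × 12.011 = 108.099
  H: 11 × 1.008 = 11.088
  N: 1 × 14.007 = 14.007
  O: 3 × 15.999 = 47.997
Sum: 9×12.011 + 11×1.008 + 1×14.007 + 3×15.999 = 181.191 → 181.19 g/mol.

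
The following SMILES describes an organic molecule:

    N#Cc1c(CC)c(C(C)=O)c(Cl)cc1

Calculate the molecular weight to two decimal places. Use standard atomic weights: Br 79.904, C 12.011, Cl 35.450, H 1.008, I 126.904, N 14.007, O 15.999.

207.66 g/mol

First, the molecular formula is C11H10ClNO (counting implicit H from valence).
  C: 11 × 12.011 = 132.121
  Cl: 1 × 35.450 = 35.450
  H: 10 × 1.008 = 10.080
  N: 1 × 14.007 = 14.007
  O: 1 × 15.999 = 15.999
Sum: 11×12.011 + 1×35.450 + 10×1.008 + 1×14.007 + 1×15.999 = 207.657 → 207.66 g/mol.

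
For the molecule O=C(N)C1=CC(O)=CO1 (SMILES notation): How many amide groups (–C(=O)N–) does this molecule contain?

1

The amide motif appears at heavy-atom position 2 in the SMILES.
Other groups present: 1 hydroxyl.
Amide count: 1.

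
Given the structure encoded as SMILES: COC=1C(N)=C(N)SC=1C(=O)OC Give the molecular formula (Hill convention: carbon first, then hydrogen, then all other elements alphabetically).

C7H10N2O3S

Walk through each heavy atom and fill implicit hydrogens from standard valence (C 4, N 3, O 2, S 2, halogen 1):
  atom 1: C, bond orders sum to 1 (valence 4) → 3 H
  atom 2: O, bond orders sum to 2 (valence 2) → 0 H
  atom 3: C, bond orders sum to 4 (valence 4) → 0 H
  atom 4: C, bond orders sum to 4 (valence 4) → 0 H
  atom 5: N, bond orders sum to 1 (valence 3) → 2 H
  atom 6: C, bond orders sum to 4 (valence 4) → 0 H
  atom 7: N, bond orders sum to 1 (valence 3) → 2 H
  atom 8: S, bond orders sum to 2 (valence 2) → 0 H
  atom 9: C, bond orders sum to 4 (valence 4) → 0 H
  atom 10: C, bond orders sum to 4 (valence 4) → 0 H
  atom 11: O, bond orders sum to 2 (valence 2) → 0 H
  atom 12: O, bond orders sum to 2 (valence 2) → 0 H
  atom 13: C, bond orders sum to 1 (valence 4) → 3 H
Totals → C:7, H:10, N:2, O:3, S:1.
In Hill order: C7H10N2O3S.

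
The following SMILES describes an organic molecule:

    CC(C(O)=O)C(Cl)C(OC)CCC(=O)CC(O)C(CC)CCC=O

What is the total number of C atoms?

Count every carbon token in the SMILES (each C, including those in ring-closure positions and inside branches).
Carbon count: 17.

17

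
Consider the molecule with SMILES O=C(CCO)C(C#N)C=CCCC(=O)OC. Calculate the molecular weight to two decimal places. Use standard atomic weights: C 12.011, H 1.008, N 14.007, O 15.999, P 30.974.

First, the molecular formula is C11H15NO4 (counting implicit H from valence).
  C: 11 × 12.011 = 132.121
  H: 15 × 1.008 = 15.120
  N: 1 × 14.007 = 14.007
  O: 4 × 15.999 = 63.996
Sum: 11×12.011 + 15×1.008 + 1×14.007 + 4×15.999 = 225.244 → 225.24 g/mol.

225.24 g/mol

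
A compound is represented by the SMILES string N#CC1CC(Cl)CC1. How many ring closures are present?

In SMILES, each pair of matching ring-closure digits denotes one ring-closing bond; the number of such bonds equals the number of independent rings.
Ring-closure bonds here: 1.

1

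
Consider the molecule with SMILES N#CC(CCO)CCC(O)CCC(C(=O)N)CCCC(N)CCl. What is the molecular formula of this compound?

Walk through each heavy atom and fill implicit hydrogens from standard valence (C 4, N 3, O 2, S 2, halogen 1):
  atom 1: N, bond orders sum to 3 (valence 3) → 0 H
  atom 2: C, bond orders sum to 4 (valence 4) → 0 H
  atom 3: C, bond orders sum to 3 (valence 4) → 1 H
  atom 4: C, bond orders sum to 2 (valence 4) → 2 H
  atom 5: C, bond orders sum to 2 (valence 4) → 2 H
  atom 6: O, bond orders sum to 1 (valence 2) → 1 H
  atom 7: C, bond orders sum to 2 (valence 4) → 2 H
  atom 8: C, bond orders sum to 2 (valence 4) → 2 H
  atom 9: C, bond orders sum to 3 (valence 4) → 1 H
  atom 10: O, bond orders sum to 1 (valence 2) → 1 H
  atom 11: C, bond orders sum to 2 (valence 4) → 2 H
  atom 12: C, bond orders sum to 2 (valence 4) → 2 H
  atom 13: C, bond orders sum to 3 (valence 4) → 1 H
  atom 14: C, bond orders sum to 4 (valence 4) → 0 H
  atom 15: O, bond orders sum to 2 (valence 2) → 0 H
  atom 16: N, bond orders sum to 1 (valence 3) → 2 H
  atom 17: C, bond orders sum to 2 (valence 4) → 2 H
  atom 18: C, bond orders sum to 2 (valence 4) → 2 H
  atom 19: C, bond orders sum to 2 (valence 4) → 2 H
  atom 20: C, bond orders sum to 3 (valence 4) → 1 H
  atom 21: N, bond orders sum to 1 (valence 3) → 2 H
  atom 22: C, bond orders sum to 2 (valence 4) → 2 H
  atom 23: Cl (halogen, monovalent) → 0 H
Totals → C:16, H:30, Cl:1, N:3, O:3.
In Hill order: C16H30ClN3O3.

C16H30ClN3O3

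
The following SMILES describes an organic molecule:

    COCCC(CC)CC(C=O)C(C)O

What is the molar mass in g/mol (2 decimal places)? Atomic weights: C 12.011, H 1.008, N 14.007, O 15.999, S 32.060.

First, the molecular formula is C11H22O3 (counting implicit H from valence).
  C: 11 × 12.011 = 132.121
  H: 22 × 1.008 = 22.176
  O: 3 × 15.999 = 47.997
Sum: 11×12.011 + 22×1.008 + 3×15.999 = 202.294 → 202.29 g/mol.

202.29 g/mol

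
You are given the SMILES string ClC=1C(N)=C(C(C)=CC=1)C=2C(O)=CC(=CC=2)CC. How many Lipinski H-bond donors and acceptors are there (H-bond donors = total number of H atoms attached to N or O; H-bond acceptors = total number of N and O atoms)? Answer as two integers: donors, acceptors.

Donors: find every N or O and count the H atoms it carries.
  atom 4 (N): bond orders sum to 1 → 2 H
  atom 12 (O): bond orders sum to 1 → 1 H
Lipinski HBD = 3.
Acceptors: N atoms = 1, O atoms = 1 → HBA = 2.

3, 2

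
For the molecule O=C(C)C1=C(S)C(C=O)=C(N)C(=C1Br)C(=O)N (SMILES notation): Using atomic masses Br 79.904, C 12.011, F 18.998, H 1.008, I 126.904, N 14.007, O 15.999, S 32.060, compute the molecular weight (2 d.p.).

317.16 g/mol

First, the molecular formula is C10H9BrN2O3S (counting implicit H from valence).
  Br: 1 × 79.904 = 79.904
  C: 10 × 12.011 = 120.110
  H: 9 × 1.008 = 9.072
  N: 2 × 14.007 = 28.014
  O: 3 × 15.999 = 47.997
  S: 1 × 32.060 = 32.060
Sum: 1×79.904 + 10×12.011 + 9×1.008 + 2×14.007 + 3×15.999 + 1×32.060 = 317.157 → 317.16 g/mol.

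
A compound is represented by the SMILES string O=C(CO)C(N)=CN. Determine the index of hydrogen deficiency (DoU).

2

Degree of unsaturation = (number of rings) + (number of π bonds).
Ring closures in the SMILES: 0.
π bonds: 2 double bonds (each 1 DoU) → 2 DoU from unsaturation.
Total DoU = 0 + 2 = 2.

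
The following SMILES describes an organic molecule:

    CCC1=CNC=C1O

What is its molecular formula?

C6H9NO

Walk through each heavy atom and fill implicit hydrogens from standard valence (C 4, N 3, O 2, S 2, halogen 1):
  atom 1: C, bond orders sum to 1 (valence 4) → 3 H
  atom 2: C, bond orders sum to 2 (valence 4) → 2 H
  atom 3: C, bond orders sum to 4 (valence 4) → 0 H
  atom 4: C, bond orders sum to 3 (valence 4) → 1 H
  atom 5: N, bond orders sum to 2 (valence 3) → 1 H
  atom 6: C, bond orders sum to 3 (valence 4) → 1 H
  atom 7: C, bond orders sum to 4 (valence 4) → 0 H
  atom 8: O, bond orders sum to 1 (valence 2) → 1 H
Totals → C:6, H:9, N:1, O:1.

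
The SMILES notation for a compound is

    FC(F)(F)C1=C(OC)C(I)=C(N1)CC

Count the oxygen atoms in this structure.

Scan the SMILES for O atoms (remember two-letter symbols like Cl and Br are single atoms).
Oxygen count: 1.

1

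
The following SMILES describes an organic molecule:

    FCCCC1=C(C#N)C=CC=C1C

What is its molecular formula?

C11H12FN

Walk through each heavy atom and fill implicit hydrogens from standard valence (C 4, N 3, O 2, S 2, halogen 1):
  atom 1: F (halogen, monovalent) → 0 H
  atom 2: C, bond orders sum to 2 (valence 4) → 2 H
  atom 3: C, bond orders sum to 2 (valence 4) → 2 H
  atom 4: C, bond orders sum to 2 (valence 4) → 2 H
  atom 5: C, bond orders sum to 4 (valence 4) → 0 H
  atom 6: C, bond orders sum to 4 (valence 4) → 0 H
  atom 7: C, bond orders sum to 4 (valence 4) → 0 H
  atom 8: N, bond orders sum to 3 (valence 3) → 0 H
  atom 9: C, bond orders sum to 3 (valence 4) → 1 H
  atom 10: C, bond orders sum to 3 (valence 4) → 1 H
  atom 11: C, bond orders sum to 3 (valence 4) → 1 H
  atom 12: C, bond orders sum to 4 (valence 4) → 0 H
  atom 13: C, bond orders sum to 1 (valence 4) → 3 H
Totals → C:11, H:12, F:1, N:1.
In Hill order: C11H12FN.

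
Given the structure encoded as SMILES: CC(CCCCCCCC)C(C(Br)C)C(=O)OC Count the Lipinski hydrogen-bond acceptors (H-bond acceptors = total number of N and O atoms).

2

N atoms: 0; O atoms: 2.
Lipinski HBA = 0 + 2 = 2.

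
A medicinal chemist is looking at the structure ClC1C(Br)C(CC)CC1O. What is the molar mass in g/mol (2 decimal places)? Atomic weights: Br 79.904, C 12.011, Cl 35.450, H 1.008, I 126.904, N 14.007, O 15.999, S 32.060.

227.53 g/mol

First, the molecular formula is C7H12BrClO (counting implicit H from valence).
  Br: 1 × 79.904 = 79.904
  C: 7 × 12.011 = 84.077
  Cl: 1 × 35.450 = 35.450
  H: 12 × 1.008 = 12.096
  O: 1 × 15.999 = 15.999
Sum: 1×79.904 + 7×12.011 + 1×35.450 + 12×1.008 + 1×15.999 = 227.526 → 227.53 g/mol.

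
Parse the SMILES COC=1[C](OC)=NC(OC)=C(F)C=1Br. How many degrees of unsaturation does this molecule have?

4

Molecular formula: C8H9BrFNO3.
DoU = (2C + 2 + N − H − X) / 2, where X is the halogen count and O/S are ignored.
    = (2·8 + 2 + 1 − 9 − 2) / 2 = 8 / 2 = 4.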